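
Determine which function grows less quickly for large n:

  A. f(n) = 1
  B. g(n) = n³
A

f(n) = 1 is O(1), while g(n) = n³ is O(n³).
Since O(1) grows slower than O(n³), f(n) is dominated.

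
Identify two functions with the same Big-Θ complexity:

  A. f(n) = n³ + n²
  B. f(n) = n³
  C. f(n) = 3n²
A and B

Examining each function:
  A. n³ + n² is O(n³)
  B. n³ is O(n³)
  C. 3n² is O(n²)

Functions A and B both have the same complexity class.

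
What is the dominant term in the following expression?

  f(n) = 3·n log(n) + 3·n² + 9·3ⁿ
9·3ⁿ

Looking at each term:
  - 3·n log(n) is O(n log n)
  - 3·n² is O(n²)
  - 9·3ⁿ is O(3ⁿ)

The term 9·3ⁿ (O(3ⁿ)) grows fastest and dominates all others.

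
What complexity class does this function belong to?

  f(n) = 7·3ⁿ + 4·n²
O(3ⁿ)

The dominant term in 7·3ⁿ + 4·n² is 7·3ⁿ, which is Θ(3ⁿ).
Lower-order terms (4·n²) are asymptotically negligible.
Constants are absorbed, so the tightest bound is O(3ⁿ).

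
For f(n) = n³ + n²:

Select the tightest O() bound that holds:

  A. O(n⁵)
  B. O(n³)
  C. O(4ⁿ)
B

f(n) = n³ + n² is O(n³).
All listed options are valid Big-O bounds (upper bounds),
but O(n³) is the tightest (smallest valid bound).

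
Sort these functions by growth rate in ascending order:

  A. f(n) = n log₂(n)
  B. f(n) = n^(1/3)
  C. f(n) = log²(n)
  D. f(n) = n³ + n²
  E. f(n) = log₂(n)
E < C < B < A < D

Comparing growth rates:
E = log₂(n) is O(log n)
C = log²(n) is O(log² n)
B = n^(1/3) is O(n^(1/3))
A = n log₂(n) is O(n log n)
D = n³ + n² is O(n³)

Therefore, the order from slowest to fastest is: E < C < B < A < D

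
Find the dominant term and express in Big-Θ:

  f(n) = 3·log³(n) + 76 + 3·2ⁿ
Θ(2ⁿ)

Order the terms by growth rate: 76 ≺ 3·log³(n) ≺ 3·2ⁿ.
The fastest-growing term 3·2ⁿ dominates as n → ∞; dropping its constant factor gives Θ(2ⁿ).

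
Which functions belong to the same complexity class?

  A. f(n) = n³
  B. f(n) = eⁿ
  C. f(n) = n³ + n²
A and C

Examining each function:
  A. n³ is O(n³)
  B. eⁿ is O(eⁿ)
  C. n³ + n² is O(n³)

Functions A and C both have the same complexity class.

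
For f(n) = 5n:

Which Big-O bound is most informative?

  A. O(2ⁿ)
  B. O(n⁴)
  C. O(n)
C

f(n) = 5n is O(n).
All listed options are valid Big-O bounds (upper bounds),
but O(n) is the tightest (smallest valid bound).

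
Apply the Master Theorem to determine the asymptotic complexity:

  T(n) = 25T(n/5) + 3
Θ(n²)

Master Theorem: a = 25, b = 5, f(n) = 3.
Compute the critical exponent d = log₅(25) = 2.
Compare f(n) = Θ(1) against n^d:
  k = 0 < d = 2, so f(n) = O(n^(d-ε)) — Case 1.
  The recursion cost dominates: T(n) = Θ(n^d) = Θ(n²).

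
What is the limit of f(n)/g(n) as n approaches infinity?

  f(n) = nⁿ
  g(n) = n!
∞

Since nⁿ (O(nⁿ)) grows faster than n! (O(n!)),
the ratio f(n)/g(n) → ∞ as n → ∞.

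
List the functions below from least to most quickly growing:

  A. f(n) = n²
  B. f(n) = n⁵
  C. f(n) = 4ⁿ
A < B < C

Comparing growth rates:
A = n² is O(n²)
B = n⁵ is O(n⁵)
C = 4ⁿ is O(4ⁿ)

Therefore, the order from slowest to fastest is: A < B < C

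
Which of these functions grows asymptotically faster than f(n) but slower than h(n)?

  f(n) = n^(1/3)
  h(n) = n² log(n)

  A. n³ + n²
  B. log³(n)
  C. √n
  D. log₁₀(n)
C

We need g(n) with n^(1/3) = o(g(n)) and g(n) = o(n² log(n)), i.e. O(n^(1/3)) ≺ g ≺ O(n² log n).
Check each option:
  A. n³ + n² — O(n³) does not grow strictly slower than h(n)
  B. log³(n) — O(log³ n) does not grow strictly faster than f(n)
  C. √n — O(√n) is strictly between O(n^(1/3)) and O(n² log n) ✓
  D. log₁₀(n) — O(log n) does not grow strictly faster than f(n)

Only option C (√n) lies strictly between.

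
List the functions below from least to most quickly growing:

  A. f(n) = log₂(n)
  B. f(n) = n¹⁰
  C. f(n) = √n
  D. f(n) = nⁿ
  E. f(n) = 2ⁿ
A < C < B < E < D

Comparing growth rates:
A = log₂(n) is O(log n)
C = √n is O(√n)
B = n¹⁰ is O(n¹⁰)
E = 2ⁿ is O(2ⁿ)
D = nⁿ is O(nⁿ)

Therefore, the order from slowest to fastest is: A < C < B < E < D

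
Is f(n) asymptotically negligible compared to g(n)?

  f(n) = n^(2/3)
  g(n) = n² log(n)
True

f(n) = n^(2/3) is O(n^(2/3)), and g(n) = n² log(n) is O(n² log n).
Since O(n^(2/3)) grows strictly slower than O(n² log n), f(n) = o(g(n)) is true.
This means lim(n→∞) f(n)/g(n) = 0.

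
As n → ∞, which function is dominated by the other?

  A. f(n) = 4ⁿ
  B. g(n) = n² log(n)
B

f(n) = 4ⁿ is O(4ⁿ), while g(n) = n² log(n) is O(n² log n).
Since O(n² log n) grows slower than O(4ⁿ), g(n) is dominated.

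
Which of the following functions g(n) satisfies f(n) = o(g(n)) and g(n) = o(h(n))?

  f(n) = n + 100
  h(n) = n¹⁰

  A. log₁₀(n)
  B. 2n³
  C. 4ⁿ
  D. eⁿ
B

We need g(n) with n + 100 = o(g(n)) and g(n) = o(n¹⁰), i.e. O(n) ≺ g ≺ O(n¹⁰).
Check each option:
  A. log₁₀(n) — O(log n) does not grow strictly faster than f(n)
  B. 2n³ — O(n³) is strictly between O(n) and O(n¹⁰) ✓
  C. 4ⁿ — O(4ⁿ) does not grow strictly slower than h(n)
  D. eⁿ — O(eⁿ) does not grow strictly slower than h(n)

Only option B (2n³) lies strictly between.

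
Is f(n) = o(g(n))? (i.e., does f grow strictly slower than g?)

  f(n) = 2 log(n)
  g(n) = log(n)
False

f(n) = 2 log(n) is O(log n), and g(n) = log(n) is O(log n).
Since they have the same growth rate, f(n) = o(g(n)) is false.
(f = o(g) requires f to grow strictly slower, not equal.)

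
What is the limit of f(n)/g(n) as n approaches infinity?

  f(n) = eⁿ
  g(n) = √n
∞

Since eⁿ (O(eⁿ)) grows faster than √n (O(√n)),
the ratio f(n)/g(n) → ∞ as n → ∞.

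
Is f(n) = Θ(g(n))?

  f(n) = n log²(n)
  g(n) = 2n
False

f(n) = n log²(n) is O(n log² n), and g(n) = 2n is O(n).
Since they have different growth rates, f(n) = Θ(g(n)) is false.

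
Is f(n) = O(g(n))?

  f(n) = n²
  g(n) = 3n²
True

f(n) = n² and g(n) = 3n² are both O(n²).
Big-O permits equal growth rates (f ≤ c·g for some c), so f(n) = O(g(n)) is true.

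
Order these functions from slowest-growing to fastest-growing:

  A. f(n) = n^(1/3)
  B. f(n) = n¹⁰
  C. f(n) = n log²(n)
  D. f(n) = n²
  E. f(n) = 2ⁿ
A < C < D < B < E

Comparing growth rates:
A = n^(1/3) is O(n^(1/3))
C = n log²(n) is O(n log² n)
D = n² is O(n²)
B = n¹⁰ is O(n¹⁰)
E = 2ⁿ is O(2ⁿ)

Therefore, the order from slowest to fastest is: A < C < D < B < E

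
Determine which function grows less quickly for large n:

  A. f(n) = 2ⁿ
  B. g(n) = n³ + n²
B

f(n) = 2ⁿ is O(2ⁿ), while g(n) = n³ + n² is O(n³).
Since O(n³) grows slower than O(2ⁿ), g(n) is dominated.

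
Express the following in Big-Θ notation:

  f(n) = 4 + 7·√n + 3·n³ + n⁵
Θ(n⁵)

Order the terms by growth rate: 4 ≺ 7·√n ≺ 3·n³ ≺ n⁵.
The fastest-growing term n⁵ dominates as n → ∞; dropping its constant factor gives Θ(n⁵).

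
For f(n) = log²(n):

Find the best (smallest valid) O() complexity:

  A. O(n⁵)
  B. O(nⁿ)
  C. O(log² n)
C

f(n) = log²(n) is O(log² n).
All listed options are valid Big-O bounds (upper bounds),
but O(log² n) is the tightest (smallest valid bound).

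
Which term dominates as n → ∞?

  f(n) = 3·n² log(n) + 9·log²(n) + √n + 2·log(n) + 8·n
3·n² log(n)

Looking at each term:
  - 3·n² log(n) is O(n² log n)
  - 9·log²(n) is O(log² n)
  - √n is O(√n)
  - 2·log(n) is O(log n)
  - 8·n is O(n)

The term 3·n² log(n) (O(n² log n)) grows fastest and dominates all others.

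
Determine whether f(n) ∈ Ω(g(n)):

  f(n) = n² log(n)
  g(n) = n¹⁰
False

f(n) = n² log(n) is O(n² log n), and g(n) = n¹⁰ is O(n¹⁰).
Since O(n² log n) grows slower than O(n¹⁰), f(n) = Ω(g(n)) is false.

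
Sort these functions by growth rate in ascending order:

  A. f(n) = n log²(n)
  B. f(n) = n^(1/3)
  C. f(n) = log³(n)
C < B < A

Comparing growth rates:
C = log³(n) is O(log³ n)
B = n^(1/3) is O(n^(1/3))
A = n log²(n) is O(n log² n)

Therefore, the order from slowest to fastest is: C < B < A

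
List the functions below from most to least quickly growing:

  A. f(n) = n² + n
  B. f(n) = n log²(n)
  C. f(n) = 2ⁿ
C > A > B

Comparing growth rates:
C = 2ⁿ is O(2ⁿ)
A = n² + n is O(n²)
B = n log²(n) is O(n log² n)

Therefore, the order from fastest to slowest is: C > A > B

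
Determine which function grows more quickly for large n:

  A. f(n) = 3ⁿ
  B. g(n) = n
A

f(n) = 3ⁿ is O(3ⁿ), while g(n) = n is O(n).
Since O(3ⁿ) grows faster than O(n), f(n) dominates.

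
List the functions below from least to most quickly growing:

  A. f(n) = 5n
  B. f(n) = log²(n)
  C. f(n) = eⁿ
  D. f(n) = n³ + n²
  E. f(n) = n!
B < A < D < C < E

Comparing growth rates:
B = log²(n) is O(log² n)
A = 5n is O(n)
D = n³ + n² is O(n³)
C = eⁿ is O(eⁿ)
E = n! is O(n!)

Therefore, the order from slowest to fastest is: B < A < D < C < E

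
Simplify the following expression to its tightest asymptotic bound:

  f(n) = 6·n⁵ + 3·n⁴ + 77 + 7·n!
Θ(n!)

Order the terms by growth rate: 77 ≺ 3·n⁴ ≺ 6·n⁵ ≺ 7·n!.
The fastest-growing term 7·n! dominates as n → ∞; dropping its constant factor gives Θ(n!).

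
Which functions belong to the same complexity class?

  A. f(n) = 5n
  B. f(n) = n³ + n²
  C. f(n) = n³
B and C

Examining each function:
  A. 5n is O(n)
  B. n³ + n² is O(n³)
  C. n³ is O(n³)

Functions B and C both have the same complexity class.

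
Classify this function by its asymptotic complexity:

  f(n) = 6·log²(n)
O(log² n)

The dominant term in 6·log²(n) is 6·log²(n), which is Θ(log² n).
Constants are absorbed, so the tightest bound is O(log² n).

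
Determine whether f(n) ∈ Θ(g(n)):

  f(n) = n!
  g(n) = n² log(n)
False

f(n) = n! is O(n!), and g(n) = n² log(n) is O(n² log n).
Since they have different growth rates, f(n) = Θ(g(n)) is false.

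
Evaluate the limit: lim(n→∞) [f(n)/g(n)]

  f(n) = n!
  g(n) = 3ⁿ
∞

Since n! (O(n!)) grows faster than 3ⁿ (O(3ⁿ)),
the ratio f(n)/g(n) → ∞ as n → ∞.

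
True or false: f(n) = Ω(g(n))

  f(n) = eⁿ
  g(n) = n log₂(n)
True

f(n) = eⁿ is O(eⁿ), and g(n) = n log₂(n) is O(n log n).
Since O(eⁿ) grows at least as fast as O(n log n), f(n) = Ω(g(n)) is true.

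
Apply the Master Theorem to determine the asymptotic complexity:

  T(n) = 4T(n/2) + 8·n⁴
Θ(n⁴)

Master Theorem: a = 4, b = 2, f(n) = 8·n⁴.
Compute the critical exponent d = log₂(4) = 2.
Compare f(n) = Θ(n⁴) against n^d:
  k = 4 > d = 2, so f(n) = Ω(n^(d+ε)) — Case 3.
  Regularity: a·(n/b)^4/n^4 = a/b^4 = 4/16 < 1 ✓.
  The top-level work dominates: T(n) = Θ(f(n)) = Θ(n⁴).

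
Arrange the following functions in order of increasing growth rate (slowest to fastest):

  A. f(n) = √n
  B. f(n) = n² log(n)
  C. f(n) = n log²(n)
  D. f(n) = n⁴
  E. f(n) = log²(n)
E < A < C < B < D

Comparing growth rates:
E = log²(n) is O(log² n)
A = √n is O(√n)
C = n log²(n) is O(n log² n)
B = n² log(n) is O(n² log n)
D = n⁴ is O(n⁴)

Therefore, the order from slowest to fastest is: E < A < C < B < D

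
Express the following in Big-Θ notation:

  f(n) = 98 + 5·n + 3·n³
Θ(n³)

Order the terms by growth rate: 98 ≺ 5·n ≺ 3·n³.
The fastest-growing term 3·n³ dominates as n → ∞; dropping its constant factor gives Θ(n³).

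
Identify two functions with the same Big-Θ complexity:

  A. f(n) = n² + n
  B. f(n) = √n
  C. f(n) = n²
A and C

Examining each function:
  A. n² + n is O(n²)
  B. √n is O(√n)
  C. n² is O(n²)

Functions A and C both have the same complexity class.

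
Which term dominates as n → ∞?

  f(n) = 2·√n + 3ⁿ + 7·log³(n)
3ⁿ

Looking at each term:
  - 2·√n is O(√n)
  - 3ⁿ is O(3ⁿ)
  - 7·log³(n) is O(log³ n)

The term 3ⁿ (O(3ⁿ)) grows fastest and dominates all others.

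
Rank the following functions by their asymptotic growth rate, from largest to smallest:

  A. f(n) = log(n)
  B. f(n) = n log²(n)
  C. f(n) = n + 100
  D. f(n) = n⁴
D > B > C > A

Comparing growth rates:
D = n⁴ is O(n⁴)
B = n log²(n) is O(n log² n)
C = n + 100 is O(n)
A = log(n) is O(log n)

Therefore, the order from fastest to slowest is: D > B > C > A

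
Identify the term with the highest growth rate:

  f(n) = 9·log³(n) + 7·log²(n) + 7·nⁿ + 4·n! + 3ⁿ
7·nⁿ

Looking at each term:
  - 9·log³(n) is O(log³ n)
  - 7·log²(n) is O(log² n)
  - 7·nⁿ is O(nⁿ)
  - 4·n! is O(n!)
  - 3ⁿ is O(3ⁿ)

The term 7·nⁿ (O(nⁿ)) grows fastest and dominates all others.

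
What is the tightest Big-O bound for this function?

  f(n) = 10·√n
O(√n)

The dominant term in 10·√n is 10·√n, which is Θ(√n).
Constants are absorbed, so the tightest bound is O(√n).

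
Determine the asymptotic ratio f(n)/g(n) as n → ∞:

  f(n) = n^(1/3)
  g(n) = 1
∞

Since n^(1/3) (O(n^(1/3))) grows faster than 1 (O(1)),
the ratio f(n)/g(n) → ∞ as n → ∞.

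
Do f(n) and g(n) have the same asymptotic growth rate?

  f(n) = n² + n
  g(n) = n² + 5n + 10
True

f(n) = n² + n and g(n) = n² + 5n + 10 are both O(n²).
Since they have the same asymptotic growth rate, f(n) = Θ(g(n)) is true.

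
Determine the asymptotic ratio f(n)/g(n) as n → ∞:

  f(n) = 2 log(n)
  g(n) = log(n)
2

Since 2 log(n) and log(n) have the same growth rate (O(log n)),
the ratio converges to a constant: 2.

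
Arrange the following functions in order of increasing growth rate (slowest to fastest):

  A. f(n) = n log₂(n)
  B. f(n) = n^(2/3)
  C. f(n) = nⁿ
B < A < C

Comparing growth rates:
B = n^(2/3) is O(n^(2/3))
A = n log₂(n) is O(n log n)
C = nⁿ is O(nⁿ)

Therefore, the order from slowest to fastest is: B < A < C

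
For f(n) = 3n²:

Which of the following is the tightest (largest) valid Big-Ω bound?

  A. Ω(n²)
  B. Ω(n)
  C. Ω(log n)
A

f(n) = 3n² is Ω(n²).
All listed options are valid Big-Ω bounds (lower bounds),
but Ω(n²) is the tightest (largest valid bound).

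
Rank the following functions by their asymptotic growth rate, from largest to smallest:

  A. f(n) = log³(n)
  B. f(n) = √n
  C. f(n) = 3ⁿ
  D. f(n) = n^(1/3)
C > B > D > A

Comparing growth rates:
C = 3ⁿ is O(3ⁿ)
B = √n is O(√n)
D = n^(1/3) is O(n^(1/3))
A = log³(n) is O(log³ n)

Therefore, the order from fastest to slowest is: C > B > D > A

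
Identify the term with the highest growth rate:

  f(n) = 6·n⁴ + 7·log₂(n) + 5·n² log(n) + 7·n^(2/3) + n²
6·n⁴

Looking at each term:
  - 6·n⁴ is O(n⁴)
  - 7·log₂(n) is O(log n)
  - 5·n² log(n) is O(n² log n)
  - 7·n^(2/3) is O(n^(2/3))
  - n² is O(n²)

The term 6·n⁴ (O(n⁴)) grows fastest and dominates all others.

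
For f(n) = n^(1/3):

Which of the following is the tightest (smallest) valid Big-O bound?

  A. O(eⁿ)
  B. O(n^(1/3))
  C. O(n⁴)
B

f(n) = n^(1/3) is O(n^(1/3)).
All listed options are valid Big-O bounds (upper bounds),
but O(n^(1/3)) is the tightest (smallest valid bound).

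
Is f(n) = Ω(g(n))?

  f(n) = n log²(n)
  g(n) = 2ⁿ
False

f(n) = n log²(n) is O(n log² n), and g(n) = 2ⁿ is O(2ⁿ).
Since O(n log² n) grows slower than O(2ⁿ), f(n) = Ω(g(n)) is false.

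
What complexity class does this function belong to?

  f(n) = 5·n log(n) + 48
O(n log n)

The dominant term in 5·n log(n) + 48 is 5·n log(n), which is Θ(n log n).
Lower-order terms (48) are asymptotically negligible.
Constants are absorbed, so the tightest bound is O(n log n).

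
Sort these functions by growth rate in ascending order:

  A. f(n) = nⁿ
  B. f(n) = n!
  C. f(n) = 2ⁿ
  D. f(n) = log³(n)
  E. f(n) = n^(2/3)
D < E < C < B < A

Comparing growth rates:
D = log³(n) is O(log³ n)
E = n^(2/3) is O(n^(2/3))
C = 2ⁿ is O(2ⁿ)
B = n! is O(n!)
A = nⁿ is O(nⁿ)

Therefore, the order from slowest to fastest is: D < E < C < B < A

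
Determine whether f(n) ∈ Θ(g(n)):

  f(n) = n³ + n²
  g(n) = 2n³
True

f(n) = n³ + n² and g(n) = 2n³ are both O(n³).
Since they have the same asymptotic growth rate, f(n) = Θ(g(n)) is true.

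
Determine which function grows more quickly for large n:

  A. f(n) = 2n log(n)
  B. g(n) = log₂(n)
A

f(n) = 2n log(n) is O(n log n), while g(n) = log₂(n) is O(log n).
Since O(n log n) grows faster than O(log n), f(n) dominates.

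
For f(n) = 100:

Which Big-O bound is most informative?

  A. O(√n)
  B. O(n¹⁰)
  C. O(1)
C

f(n) = 100 is O(1).
All listed options are valid Big-O bounds (upper bounds),
but O(1) is the tightest (smallest valid bound).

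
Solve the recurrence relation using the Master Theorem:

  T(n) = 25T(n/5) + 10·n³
Θ(n³)

Master Theorem: a = 25, b = 5, f(n) = 10·n³.
Compute the critical exponent d = log₅(25) = 2.
Compare f(n) = Θ(n³) against n^d:
  k = 3 > d = 2, so f(n) = Ω(n^(d+ε)) — Case 3.
  Regularity: a·(n/b)^3/n^3 = a/b^3 = 25/125 < 1 ✓.
  The top-level work dominates: T(n) = Θ(f(n)) = Θ(n³).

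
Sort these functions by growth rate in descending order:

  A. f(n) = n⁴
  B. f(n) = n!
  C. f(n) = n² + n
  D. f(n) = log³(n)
B > A > C > D

Comparing growth rates:
B = n! is O(n!)
A = n⁴ is O(n⁴)
C = n² + n is O(n²)
D = log³(n) is O(log³ n)

Therefore, the order from fastest to slowest is: B > A > C > D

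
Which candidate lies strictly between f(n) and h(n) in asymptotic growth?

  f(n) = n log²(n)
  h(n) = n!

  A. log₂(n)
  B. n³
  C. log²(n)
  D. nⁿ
B

We need g(n) with n log²(n) = o(g(n)) and g(n) = o(n!), i.e. O(n log² n) ≺ g ≺ O(n!).
Check each option:
  A. log₂(n) — O(log n) does not grow strictly faster than f(n)
  B. n³ — O(n³) is strictly between O(n log² n) and O(n!) ✓
  C. log²(n) — O(log² n) does not grow strictly faster than f(n)
  D. nⁿ — O(nⁿ) does not grow strictly slower than h(n)

Only option B (n³) lies strictly between.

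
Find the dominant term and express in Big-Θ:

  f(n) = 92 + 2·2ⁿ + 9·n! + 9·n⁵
Θ(n!)

Order the terms by growth rate: 92 ≺ 9·n⁵ ≺ 2·2ⁿ ≺ 9·n!.
The fastest-growing term 9·n! dominates as n → ∞; dropping its constant factor gives Θ(n!).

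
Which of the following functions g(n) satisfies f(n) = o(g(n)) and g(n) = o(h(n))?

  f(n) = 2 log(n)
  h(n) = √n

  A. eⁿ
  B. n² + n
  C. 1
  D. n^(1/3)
D

We need g(n) with 2 log(n) = o(g(n)) and g(n) = o(√n), i.e. O(log n) ≺ g ≺ O(√n).
Check each option:
  A. eⁿ — O(eⁿ) does not grow strictly slower than h(n)
  B. n² + n — O(n²) does not grow strictly slower than h(n)
  C. 1 — O(1) does not grow strictly faster than f(n)
  D. n^(1/3) — O(n^(1/3)) is strictly between O(log n) and O(√n) ✓

Only option D (n^(1/3)) lies strictly between.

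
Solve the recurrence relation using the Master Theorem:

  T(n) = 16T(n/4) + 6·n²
Θ(n² log n)

Master Theorem: a = 16, b = 4, f(n) = 6·n².
Compute the critical exponent d = log₄(16) = 2.
Compare f(n) = Θ(n²) against n^d:
  k = 2 = d, so f(n) = Θ(n^d) — Case 2.
  Work is balanced across levels: T(n) = Θ(n^d log n) = Θ(n² log n).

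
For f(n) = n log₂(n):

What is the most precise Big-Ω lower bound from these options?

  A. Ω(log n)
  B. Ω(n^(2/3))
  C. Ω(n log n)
C

f(n) = n log₂(n) is Ω(n log n).
All listed options are valid Big-Ω bounds (lower bounds),
but Ω(n log n) is the tightest (largest valid bound).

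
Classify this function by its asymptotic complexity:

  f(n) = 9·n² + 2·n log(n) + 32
O(n²)

The dominant term in 9·n² + 2·n log(n) + 32 is 9·n², which is Θ(n²).
Lower-order terms (2·n log(n), 32) are asymptotically negligible.
Constants are absorbed, so the tightest bound is O(n²).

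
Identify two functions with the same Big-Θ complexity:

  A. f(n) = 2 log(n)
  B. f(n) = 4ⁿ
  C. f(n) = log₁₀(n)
A and C

Examining each function:
  A. 2 log(n) is O(log n)
  B. 4ⁿ is O(4ⁿ)
  C. log₁₀(n) is O(log n)

Functions A and C both have the same complexity class.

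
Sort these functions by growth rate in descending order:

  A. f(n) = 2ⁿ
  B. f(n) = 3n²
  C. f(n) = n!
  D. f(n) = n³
C > A > D > B

Comparing growth rates:
C = n! is O(n!)
A = 2ⁿ is O(2ⁿ)
D = n³ is O(n³)
B = 3n² is O(n²)

Therefore, the order from fastest to slowest is: C > A > D > B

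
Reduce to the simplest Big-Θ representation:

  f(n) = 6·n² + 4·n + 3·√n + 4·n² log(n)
Θ(n² log n)

Order the terms by growth rate: 3·√n ≺ 4·n ≺ 6·n² ≺ 4·n² log(n).
The fastest-growing term 4·n² log(n) dominates as n → ∞; dropping its constant factor gives Θ(n² log n).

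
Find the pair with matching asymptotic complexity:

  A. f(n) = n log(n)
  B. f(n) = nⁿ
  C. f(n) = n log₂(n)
A and C

Examining each function:
  A. n log(n) is O(n log n)
  B. nⁿ is O(nⁿ)
  C. n log₂(n) is O(n log n)

Functions A and C both have the same complexity class.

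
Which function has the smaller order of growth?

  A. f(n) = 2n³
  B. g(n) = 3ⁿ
A

f(n) = 2n³ is O(n³), while g(n) = 3ⁿ is O(3ⁿ).
Since O(n³) grows slower than O(3ⁿ), f(n) is dominated.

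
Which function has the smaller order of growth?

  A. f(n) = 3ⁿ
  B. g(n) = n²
B

f(n) = 3ⁿ is O(3ⁿ), while g(n) = n² is O(n²).
Since O(n²) grows slower than O(3ⁿ), g(n) is dominated.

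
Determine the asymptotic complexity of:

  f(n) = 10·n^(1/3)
O(n^(1/3))

The dominant term in 10·n^(1/3) is 10·n^(1/3), which is Θ(n^(1/3)).
Constants are absorbed, so the tightest bound is O(n^(1/3)).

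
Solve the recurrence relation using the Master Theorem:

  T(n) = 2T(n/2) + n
Θ(n log n)

Master Theorem: a = 2, b = 2, f(n) = n.
Compute the critical exponent d = log₂(2) = 1.
Compare f(n) = Θ(n) against n^d:
  k = 1 = d, so f(n) = Θ(n^d) — Case 2.
  Work is balanced across levels: T(n) = Θ(n^d log n) = Θ(n log n).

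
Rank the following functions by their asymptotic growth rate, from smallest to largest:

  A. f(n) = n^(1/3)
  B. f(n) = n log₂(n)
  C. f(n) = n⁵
A < B < C

Comparing growth rates:
A = n^(1/3) is O(n^(1/3))
B = n log₂(n) is O(n log n)
C = n⁵ is O(n⁵)

Therefore, the order from slowest to fastest is: A < B < C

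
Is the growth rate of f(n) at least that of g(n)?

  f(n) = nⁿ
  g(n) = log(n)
True

f(n) = nⁿ is O(nⁿ), and g(n) = log(n) is O(log n).
Since O(nⁿ) grows at least as fast as O(log n), f(n) = Ω(g(n)) is true.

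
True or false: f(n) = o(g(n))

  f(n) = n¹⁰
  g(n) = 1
False

f(n) = n¹⁰ is O(n¹⁰), and g(n) = 1 is O(1).
Since O(n¹⁰) grows faster than or equal to O(1), f(n) = o(g(n)) is false.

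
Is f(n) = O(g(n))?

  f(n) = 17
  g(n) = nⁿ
True

f(n) = 17 is O(1), and g(n) = nⁿ is O(nⁿ).
Since O(1) ⊆ O(nⁿ) (f grows no faster than g), f(n) = O(g(n)) is true.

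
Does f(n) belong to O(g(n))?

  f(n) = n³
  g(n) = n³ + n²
True

f(n) = n³ and g(n) = n³ + n² are both O(n³).
Big-O permits equal growth rates (f ≤ c·g for some c), so f(n) = O(g(n)) is true.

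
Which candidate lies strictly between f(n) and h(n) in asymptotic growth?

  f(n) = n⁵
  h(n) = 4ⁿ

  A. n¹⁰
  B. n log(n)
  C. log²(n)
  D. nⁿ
A

We need g(n) with n⁵ = o(g(n)) and g(n) = o(4ⁿ), i.e. O(n⁵) ≺ g ≺ O(4ⁿ).
Check each option:
  A. n¹⁰ — O(n¹⁰) is strictly between O(n⁵) and O(4ⁿ) ✓
  B. n log(n) — O(n log n) does not grow strictly faster than f(n)
  C. log²(n) — O(log² n) does not grow strictly faster than f(n)
  D. nⁿ — O(nⁿ) does not grow strictly slower than h(n)

Only option A (n¹⁰) lies strictly between.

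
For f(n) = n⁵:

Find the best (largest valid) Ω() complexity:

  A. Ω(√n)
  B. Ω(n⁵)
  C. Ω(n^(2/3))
B

f(n) = n⁵ is Ω(n⁵).
All listed options are valid Big-Ω bounds (lower bounds),
but Ω(n⁵) is the tightest (largest valid bound).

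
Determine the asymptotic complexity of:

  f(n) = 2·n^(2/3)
O(n^(2/3))

The dominant term in 2·n^(2/3) is 2·n^(2/3), which is Θ(n^(2/3)).
Constants are absorbed, so the tightest bound is O(n^(2/3)).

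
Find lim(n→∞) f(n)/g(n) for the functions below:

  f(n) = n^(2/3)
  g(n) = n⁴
0

Since n^(2/3) (O(n^(2/3))) grows slower than n⁴ (O(n⁴)),
the ratio f(n)/g(n) → 0 as n → ∞.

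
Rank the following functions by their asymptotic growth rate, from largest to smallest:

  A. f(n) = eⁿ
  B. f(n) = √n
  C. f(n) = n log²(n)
A > C > B

Comparing growth rates:
A = eⁿ is O(eⁿ)
C = n log²(n) is O(n log² n)
B = √n is O(√n)

Therefore, the order from fastest to slowest is: A > C > B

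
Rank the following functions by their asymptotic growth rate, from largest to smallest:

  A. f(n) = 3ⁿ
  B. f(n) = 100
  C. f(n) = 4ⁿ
C > A > B

Comparing growth rates:
C = 4ⁿ is O(4ⁿ)
A = 3ⁿ is O(3ⁿ)
B = 100 is O(1)

Therefore, the order from fastest to slowest is: C > A > B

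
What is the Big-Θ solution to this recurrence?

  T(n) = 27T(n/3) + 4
Θ(n³)

Master Theorem: a = 27, b = 3, f(n) = 4.
Compute the critical exponent d = log₃(27) = 3.
Compare f(n) = Θ(1) against n^d:
  k = 0 < d = 3, so f(n) = O(n^(d-ε)) — Case 1.
  The recursion cost dominates: T(n) = Θ(n^d) = Θ(n³).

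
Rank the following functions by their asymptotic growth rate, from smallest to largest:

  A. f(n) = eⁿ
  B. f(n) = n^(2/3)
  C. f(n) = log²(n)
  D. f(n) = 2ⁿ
C < B < D < A

Comparing growth rates:
C = log²(n) is O(log² n)
B = n^(2/3) is O(n^(2/3))
D = 2ⁿ is O(2ⁿ)
A = eⁿ is O(eⁿ)

Therefore, the order from slowest to fastest is: C < B < D < A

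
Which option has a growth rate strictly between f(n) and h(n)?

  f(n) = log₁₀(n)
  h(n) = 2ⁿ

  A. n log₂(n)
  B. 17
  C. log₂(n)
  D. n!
A

We need g(n) with log₁₀(n) = o(g(n)) and g(n) = o(2ⁿ), i.e. O(log n) ≺ g ≺ O(2ⁿ).
Check each option:
  A. n log₂(n) — O(n log n) is strictly between O(log n) and O(2ⁿ) ✓
  B. 17 — O(1) does not grow strictly faster than f(n)
  C. log₂(n) — O(log n) does not grow strictly faster than f(n)
  D. n! — O(n!) does not grow strictly slower than h(n)

Only option A (n log₂(n)) lies strictly between.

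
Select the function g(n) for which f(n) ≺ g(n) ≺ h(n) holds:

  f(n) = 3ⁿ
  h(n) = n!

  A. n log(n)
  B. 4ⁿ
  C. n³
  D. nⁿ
B

We need g(n) with 3ⁿ = o(g(n)) and g(n) = o(n!), i.e. O(3ⁿ) ≺ g ≺ O(n!).
Check each option:
  A. n log(n) — O(n log n) does not grow strictly faster than f(n)
  B. 4ⁿ — O(4ⁿ) is strictly between O(3ⁿ) and O(n!) ✓
  C. n³ — O(n³) does not grow strictly faster than f(n)
  D. nⁿ — O(nⁿ) does not grow strictly slower than h(n)

Only option B (4ⁿ) lies strictly between.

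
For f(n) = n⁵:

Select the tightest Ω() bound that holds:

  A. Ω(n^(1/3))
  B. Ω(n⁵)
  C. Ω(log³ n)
B

f(n) = n⁵ is Ω(n⁵).
All listed options are valid Big-Ω bounds (lower bounds),
but Ω(n⁵) is the tightest (largest valid bound).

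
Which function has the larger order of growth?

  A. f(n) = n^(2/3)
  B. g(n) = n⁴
B

f(n) = n^(2/3) is O(n^(2/3)), while g(n) = n⁴ is O(n⁴).
Since O(n⁴) grows faster than O(n^(2/3)), g(n) dominates.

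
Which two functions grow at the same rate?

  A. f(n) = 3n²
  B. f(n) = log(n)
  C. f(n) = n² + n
A and C

Examining each function:
  A. 3n² is O(n²)
  B. log(n) is O(log n)
  C. n² + n is O(n²)

Functions A and C both have the same complexity class.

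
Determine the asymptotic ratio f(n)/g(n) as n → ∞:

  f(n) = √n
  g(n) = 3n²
0

Since √n (O(√n)) grows slower than 3n² (O(n²)),
the ratio f(n)/g(n) → 0 as n → ∞.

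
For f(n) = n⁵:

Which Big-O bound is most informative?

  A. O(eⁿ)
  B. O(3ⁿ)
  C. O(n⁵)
C

f(n) = n⁵ is O(n⁵).
All listed options are valid Big-O bounds (upper bounds),
but O(n⁵) is the tightest (smallest valid bound).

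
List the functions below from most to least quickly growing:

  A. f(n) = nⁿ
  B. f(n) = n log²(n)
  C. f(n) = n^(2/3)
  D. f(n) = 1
A > B > C > D

Comparing growth rates:
A = nⁿ is O(nⁿ)
B = n log²(n) is O(n log² n)
C = n^(2/3) is O(n^(2/3))
D = 1 is O(1)

Therefore, the order from fastest to slowest is: A > B > C > D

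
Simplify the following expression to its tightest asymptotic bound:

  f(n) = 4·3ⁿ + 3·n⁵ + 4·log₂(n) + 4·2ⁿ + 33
Θ(3ⁿ)

Order the terms by growth rate: 33 ≺ 4·log₂(n) ≺ 3·n⁵ ≺ 4·2ⁿ ≺ 4·3ⁿ.
The fastest-growing term 4·3ⁿ dominates as n → ∞; dropping its constant factor gives Θ(3ⁿ).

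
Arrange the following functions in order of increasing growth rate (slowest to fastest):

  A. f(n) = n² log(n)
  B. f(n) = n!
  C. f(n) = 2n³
A < C < B

Comparing growth rates:
A = n² log(n) is O(n² log n)
C = 2n³ is O(n³)
B = n! is O(n!)

Therefore, the order from slowest to fastest is: A < C < B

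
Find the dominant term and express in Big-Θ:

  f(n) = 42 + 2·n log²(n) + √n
Θ(n log² n)

Order the terms by growth rate: 42 ≺ √n ≺ 2·n log²(n).
The fastest-growing term 2·n log²(n) dominates as n → ∞; dropping its constant factor gives Θ(n log² n).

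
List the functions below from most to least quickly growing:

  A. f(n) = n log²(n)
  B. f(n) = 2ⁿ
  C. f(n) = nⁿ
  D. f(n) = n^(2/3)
C > B > A > D

Comparing growth rates:
C = nⁿ is O(nⁿ)
B = 2ⁿ is O(2ⁿ)
A = n log²(n) is O(n log² n)
D = n^(2/3) is O(n^(2/3))

Therefore, the order from fastest to slowest is: C > B > A > D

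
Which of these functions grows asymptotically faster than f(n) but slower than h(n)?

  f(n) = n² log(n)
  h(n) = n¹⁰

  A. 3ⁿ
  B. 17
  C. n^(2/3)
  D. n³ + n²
D

We need g(n) with n² log(n) = o(g(n)) and g(n) = o(n¹⁰), i.e. O(n² log n) ≺ g ≺ O(n¹⁰).
Check each option:
  A. 3ⁿ — O(3ⁿ) does not grow strictly slower than h(n)
  B. 17 — O(1) does not grow strictly faster than f(n)
  C. n^(2/3) — O(n^(2/3)) does not grow strictly faster than f(n)
  D. n³ + n² — O(n³) is strictly between O(n² log n) and O(n¹⁰) ✓

Only option D (n³ + n²) lies strictly between.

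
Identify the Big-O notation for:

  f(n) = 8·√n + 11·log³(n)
O(√n)

The dominant term in 8·√n + 11·log³(n) is 8·√n, which is Θ(√n).
Lower-order terms (11·log³(n)) are asymptotically negligible.
Constants are absorbed, so the tightest bound is O(√n).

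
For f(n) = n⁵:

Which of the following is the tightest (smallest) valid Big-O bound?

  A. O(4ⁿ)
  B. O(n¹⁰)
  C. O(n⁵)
C

f(n) = n⁵ is O(n⁵).
All listed options are valid Big-O bounds (upper bounds),
but O(n⁵) is the tightest (smallest valid bound).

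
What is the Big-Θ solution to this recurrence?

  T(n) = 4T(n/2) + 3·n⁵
Θ(n⁵)

Master Theorem: a = 4, b = 2, f(n) = 3·n⁵.
Compute the critical exponent d = log₂(4) = 2.
Compare f(n) = Θ(n⁵) against n^d:
  k = 5 > d = 2, so f(n) = Ω(n^(d+ε)) — Case 3.
  Regularity: a·(n/b)^5/n^5 = a/b^5 = 4/32 < 1 ✓.
  The top-level work dominates: T(n) = Θ(f(n)) = Θ(n⁵).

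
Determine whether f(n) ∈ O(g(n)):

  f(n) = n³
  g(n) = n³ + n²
True

f(n) = n³ and g(n) = n³ + n² are both O(n³).
Big-O permits equal growth rates (f ≤ c·g for some c), so f(n) = O(g(n)) is true.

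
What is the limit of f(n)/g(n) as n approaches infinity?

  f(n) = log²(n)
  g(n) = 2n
0

Since log²(n) (O(log² n)) grows slower than 2n (O(n)),
the ratio f(n)/g(n) → 0 as n → ∞.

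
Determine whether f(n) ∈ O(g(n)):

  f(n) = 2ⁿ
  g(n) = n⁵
False

f(n) = 2ⁿ is O(2ⁿ), and g(n) = n⁵ is O(n⁵).
Since O(2ⁿ) grows faster than O(n⁵), f(n) = O(g(n)) is false.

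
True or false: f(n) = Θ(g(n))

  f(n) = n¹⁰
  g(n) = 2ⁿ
False

f(n) = n¹⁰ is O(n¹⁰), and g(n) = 2ⁿ is O(2ⁿ).
Since they have different growth rates, f(n) = Θ(g(n)) is false.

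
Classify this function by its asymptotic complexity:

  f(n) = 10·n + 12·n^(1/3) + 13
O(n)

The dominant term in 10·n + 12·n^(1/3) + 13 is 10·n, which is Θ(n).
Lower-order terms (12·n^(1/3), 13) are asymptotically negligible.
Constants are absorbed, so the tightest bound is O(n).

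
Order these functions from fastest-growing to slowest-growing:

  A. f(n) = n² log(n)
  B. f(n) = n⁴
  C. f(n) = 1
B > A > C

Comparing growth rates:
B = n⁴ is O(n⁴)
A = n² log(n) is O(n² log n)
C = 1 is O(1)

Therefore, the order from fastest to slowest is: B > A > C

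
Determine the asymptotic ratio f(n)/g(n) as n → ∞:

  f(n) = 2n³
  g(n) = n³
2

Since 2n³ and n³ have the same growth rate (O(n³)),
the ratio converges to a constant: 2.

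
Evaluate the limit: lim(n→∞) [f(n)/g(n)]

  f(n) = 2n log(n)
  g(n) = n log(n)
2

Since 2n log(n) and n log(n) have the same growth rate (O(n log n)),
the ratio converges to a constant: 2.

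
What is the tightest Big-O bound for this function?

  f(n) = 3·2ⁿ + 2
O(2ⁿ)

The dominant term in 3·2ⁿ + 2 is 3·2ⁿ, which is Θ(2ⁿ).
Lower-order terms (2) are asymptotically negligible.
Constants are absorbed, so the tightest bound is O(2ⁿ).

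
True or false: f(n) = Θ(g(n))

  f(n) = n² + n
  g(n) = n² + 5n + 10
True

f(n) = n² + n and g(n) = n² + 5n + 10 are both O(n²).
Since they have the same asymptotic growth rate, f(n) = Θ(g(n)) is true.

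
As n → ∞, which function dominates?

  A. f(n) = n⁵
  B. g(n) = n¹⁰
B

f(n) = n⁵ is O(n⁵), while g(n) = n¹⁰ is O(n¹⁰).
Since O(n¹⁰) grows faster than O(n⁵), g(n) dominates.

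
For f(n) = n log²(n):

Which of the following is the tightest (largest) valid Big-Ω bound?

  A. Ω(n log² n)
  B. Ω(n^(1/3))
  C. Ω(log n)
A

f(n) = n log²(n) is Ω(n log² n).
All listed options are valid Big-Ω bounds (lower bounds),
but Ω(n log² n) is the tightest (largest valid bound).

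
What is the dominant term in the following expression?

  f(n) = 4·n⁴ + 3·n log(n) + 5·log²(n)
4·n⁴

Looking at each term:
  - 4·n⁴ is O(n⁴)
  - 3·n log(n) is O(n log n)
  - 5·log²(n) is O(log² n)

The term 4·n⁴ (O(n⁴)) grows fastest and dominates all others.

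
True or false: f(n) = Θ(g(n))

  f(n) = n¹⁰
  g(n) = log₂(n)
False

f(n) = n¹⁰ is O(n¹⁰), and g(n) = log₂(n) is O(log n).
Since they have different growth rates, f(n) = Θ(g(n)) is false.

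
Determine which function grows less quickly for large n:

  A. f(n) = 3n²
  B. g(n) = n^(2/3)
B

f(n) = 3n² is O(n²), while g(n) = n^(2/3) is O(n^(2/3)).
Since O(n^(2/3)) grows slower than O(n²), g(n) is dominated.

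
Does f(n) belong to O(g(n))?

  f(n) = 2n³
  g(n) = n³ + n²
True

f(n) = 2n³ and g(n) = n³ + n² are both O(n³).
Big-O permits equal growth rates (f ≤ c·g for some c), so f(n) = O(g(n)) is true.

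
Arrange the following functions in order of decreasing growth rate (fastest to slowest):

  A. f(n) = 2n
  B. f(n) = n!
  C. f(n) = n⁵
B > C > A

Comparing growth rates:
B = n! is O(n!)
C = n⁵ is O(n⁵)
A = 2n is O(n)

Therefore, the order from fastest to slowest is: B > C > A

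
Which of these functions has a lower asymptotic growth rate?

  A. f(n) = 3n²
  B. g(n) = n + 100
B

f(n) = 3n² is O(n²), while g(n) = n + 100 is O(n).
Since O(n) grows slower than O(n²), g(n) is dominated.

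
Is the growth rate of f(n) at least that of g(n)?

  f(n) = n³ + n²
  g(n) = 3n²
True

f(n) = n³ + n² is O(n³), and g(n) = 3n² is O(n²).
Since O(n³) grows at least as fast as O(n²), f(n) = Ω(g(n)) is true.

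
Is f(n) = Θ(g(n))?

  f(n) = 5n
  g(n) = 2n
True

f(n) = 5n and g(n) = 2n are both O(n).
Since they have the same asymptotic growth rate, f(n) = Θ(g(n)) is true.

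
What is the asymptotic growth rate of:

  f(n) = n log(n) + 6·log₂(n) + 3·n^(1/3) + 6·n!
Θ(n!)

Order the terms by growth rate: 6·log₂(n) ≺ 3·n^(1/3) ≺ n log(n) ≺ 6·n!.
The fastest-growing term 6·n! dominates as n → ∞; dropping its constant factor gives Θ(n!).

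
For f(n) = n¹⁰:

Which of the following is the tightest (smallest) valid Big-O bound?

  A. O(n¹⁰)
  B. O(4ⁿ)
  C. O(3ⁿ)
A

f(n) = n¹⁰ is O(n¹⁰).
All listed options are valid Big-O bounds (upper bounds),
but O(n¹⁰) is the tightest (smallest valid bound).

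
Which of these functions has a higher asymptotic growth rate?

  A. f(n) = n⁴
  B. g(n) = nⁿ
B

f(n) = n⁴ is O(n⁴), while g(n) = nⁿ is O(nⁿ).
Since O(nⁿ) grows faster than O(n⁴), g(n) dominates.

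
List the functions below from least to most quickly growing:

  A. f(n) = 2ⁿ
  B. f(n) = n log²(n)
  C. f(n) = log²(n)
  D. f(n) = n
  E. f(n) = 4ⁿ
C < D < B < A < E

Comparing growth rates:
C = log²(n) is O(log² n)
D = n is O(n)
B = n log²(n) is O(n log² n)
A = 2ⁿ is O(2ⁿ)
E = 4ⁿ is O(4ⁿ)

Therefore, the order from slowest to fastest is: C < D < B < A < E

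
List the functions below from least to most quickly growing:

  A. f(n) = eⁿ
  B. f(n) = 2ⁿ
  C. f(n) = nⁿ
B < A < C

Comparing growth rates:
B = 2ⁿ is O(2ⁿ)
A = eⁿ is O(eⁿ)
C = nⁿ is O(nⁿ)

Therefore, the order from slowest to fastest is: B < A < C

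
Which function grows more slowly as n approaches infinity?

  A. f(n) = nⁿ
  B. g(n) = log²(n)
B

f(n) = nⁿ is O(nⁿ), while g(n) = log²(n) is O(log² n).
Since O(log² n) grows slower than O(nⁿ), g(n) is dominated.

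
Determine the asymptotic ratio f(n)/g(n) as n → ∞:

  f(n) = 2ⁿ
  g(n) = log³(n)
∞

Since 2ⁿ (O(2ⁿ)) grows faster than log³(n) (O(log³ n)),
the ratio f(n)/g(n) → ∞ as n → ∞.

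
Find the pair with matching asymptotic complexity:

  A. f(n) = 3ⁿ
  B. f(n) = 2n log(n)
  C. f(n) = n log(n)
B and C

Examining each function:
  A. 3ⁿ is O(3ⁿ)
  B. 2n log(n) is O(n log n)
  C. n log(n) is O(n log n)

Functions B and C both have the same complexity class.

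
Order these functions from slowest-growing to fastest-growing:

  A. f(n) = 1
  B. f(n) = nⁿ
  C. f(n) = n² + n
A < C < B

Comparing growth rates:
A = 1 is O(1)
C = n² + n is O(n²)
B = nⁿ is O(nⁿ)

Therefore, the order from slowest to fastest is: A < C < B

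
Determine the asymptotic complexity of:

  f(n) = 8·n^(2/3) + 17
O(n^(2/3))

The dominant term in 8·n^(2/3) + 17 is 8·n^(2/3), which is Θ(n^(2/3)).
Lower-order terms (17) are asymptotically negligible.
Constants are absorbed, so the tightest bound is O(n^(2/3)).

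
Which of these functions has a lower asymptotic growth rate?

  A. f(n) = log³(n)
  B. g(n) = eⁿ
A

f(n) = log³(n) is O(log³ n), while g(n) = eⁿ is O(eⁿ).
Since O(log³ n) grows slower than O(eⁿ), f(n) is dominated.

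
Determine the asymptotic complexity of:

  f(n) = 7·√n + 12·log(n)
O(√n)

The dominant term in 7·√n + 12·log(n) is 7·√n, which is Θ(√n).
Lower-order terms (12·log(n)) are asymptotically negligible.
Constants are absorbed, so the tightest bound is O(√n).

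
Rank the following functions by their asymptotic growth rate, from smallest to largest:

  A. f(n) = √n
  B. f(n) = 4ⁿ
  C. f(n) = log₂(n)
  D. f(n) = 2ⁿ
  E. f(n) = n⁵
C < A < E < D < B

Comparing growth rates:
C = log₂(n) is O(log n)
A = √n is O(√n)
E = n⁵ is O(n⁵)
D = 2ⁿ is O(2ⁿ)
B = 4ⁿ is O(4ⁿ)

Therefore, the order from slowest to fastest is: C < A < E < D < B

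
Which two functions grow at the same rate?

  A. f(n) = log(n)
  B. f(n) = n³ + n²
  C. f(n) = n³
B and C

Examining each function:
  A. log(n) is O(log n)
  B. n³ + n² is O(n³)
  C. n³ is O(n³)

Functions B and C both have the same complexity class.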